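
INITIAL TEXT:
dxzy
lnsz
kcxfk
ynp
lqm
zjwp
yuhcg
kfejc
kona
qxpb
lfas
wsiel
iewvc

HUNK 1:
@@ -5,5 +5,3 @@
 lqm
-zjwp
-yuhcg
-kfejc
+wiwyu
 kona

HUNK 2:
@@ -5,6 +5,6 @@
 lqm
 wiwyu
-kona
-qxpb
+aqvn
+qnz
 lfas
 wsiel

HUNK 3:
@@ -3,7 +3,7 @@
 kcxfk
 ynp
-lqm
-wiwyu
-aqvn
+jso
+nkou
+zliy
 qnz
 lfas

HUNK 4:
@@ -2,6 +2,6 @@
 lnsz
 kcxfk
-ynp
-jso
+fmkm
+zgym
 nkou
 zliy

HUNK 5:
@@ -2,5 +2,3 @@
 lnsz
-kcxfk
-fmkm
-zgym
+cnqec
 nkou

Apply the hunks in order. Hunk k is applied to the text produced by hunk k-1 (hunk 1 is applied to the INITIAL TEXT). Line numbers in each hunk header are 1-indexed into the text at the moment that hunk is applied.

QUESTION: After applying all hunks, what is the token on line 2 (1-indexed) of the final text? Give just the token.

Hunk 1: at line 5 remove [zjwp,yuhcg,kfejc] add [wiwyu] -> 11 lines: dxzy lnsz kcxfk ynp lqm wiwyu kona qxpb lfas wsiel iewvc
Hunk 2: at line 5 remove [kona,qxpb] add [aqvn,qnz] -> 11 lines: dxzy lnsz kcxfk ynp lqm wiwyu aqvn qnz lfas wsiel iewvc
Hunk 3: at line 3 remove [lqm,wiwyu,aqvn] add [jso,nkou,zliy] -> 11 lines: dxzy lnsz kcxfk ynp jso nkou zliy qnz lfas wsiel iewvc
Hunk 4: at line 2 remove [ynp,jso] add [fmkm,zgym] -> 11 lines: dxzy lnsz kcxfk fmkm zgym nkou zliy qnz lfas wsiel iewvc
Hunk 5: at line 2 remove [kcxfk,fmkm,zgym] add [cnqec] -> 9 lines: dxzy lnsz cnqec nkou zliy qnz lfas wsiel iewvc
Final line 2: lnsz

Answer: lnsz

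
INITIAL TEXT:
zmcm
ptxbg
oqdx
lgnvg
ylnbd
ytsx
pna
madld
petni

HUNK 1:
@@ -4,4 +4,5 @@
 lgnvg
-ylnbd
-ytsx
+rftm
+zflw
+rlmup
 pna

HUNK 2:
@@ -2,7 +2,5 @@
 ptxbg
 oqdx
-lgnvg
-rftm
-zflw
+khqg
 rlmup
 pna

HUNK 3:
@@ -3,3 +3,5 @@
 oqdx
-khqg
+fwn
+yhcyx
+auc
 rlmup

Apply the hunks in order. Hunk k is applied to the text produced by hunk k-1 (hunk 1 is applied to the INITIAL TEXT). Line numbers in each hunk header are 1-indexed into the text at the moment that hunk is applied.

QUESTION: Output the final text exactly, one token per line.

Hunk 1: at line 4 remove [ylnbd,ytsx] add [rftm,zflw,rlmup] -> 10 lines: zmcm ptxbg oqdx lgnvg rftm zflw rlmup pna madld petni
Hunk 2: at line 2 remove [lgnvg,rftm,zflw] add [khqg] -> 8 lines: zmcm ptxbg oqdx khqg rlmup pna madld petni
Hunk 3: at line 3 remove [khqg] add [fwn,yhcyx,auc] -> 10 lines: zmcm ptxbg oqdx fwn yhcyx auc rlmup pna madld petni

Answer: zmcm
ptxbg
oqdx
fwn
yhcyx
auc
rlmup
pna
madld
petni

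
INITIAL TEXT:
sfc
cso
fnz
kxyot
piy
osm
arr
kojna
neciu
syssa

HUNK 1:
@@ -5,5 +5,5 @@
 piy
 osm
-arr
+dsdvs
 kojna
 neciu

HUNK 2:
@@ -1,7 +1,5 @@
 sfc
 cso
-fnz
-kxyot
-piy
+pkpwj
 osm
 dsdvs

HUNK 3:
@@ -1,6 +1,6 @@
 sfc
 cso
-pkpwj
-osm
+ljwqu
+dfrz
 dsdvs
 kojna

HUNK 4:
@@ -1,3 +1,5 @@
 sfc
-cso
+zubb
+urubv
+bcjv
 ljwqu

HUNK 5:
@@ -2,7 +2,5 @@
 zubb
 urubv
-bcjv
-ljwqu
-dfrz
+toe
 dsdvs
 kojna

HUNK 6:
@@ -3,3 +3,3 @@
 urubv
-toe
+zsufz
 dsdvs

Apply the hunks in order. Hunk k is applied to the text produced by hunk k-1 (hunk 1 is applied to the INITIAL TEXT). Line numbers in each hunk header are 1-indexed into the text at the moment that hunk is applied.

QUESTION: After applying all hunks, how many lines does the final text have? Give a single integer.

Answer: 8

Derivation:
Hunk 1: at line 5 remove [arr] add [dsdvs] -> 10 lines: sfc cso fnz kxyot piy osm dsdvs kojna neciu syssa
Hunk 2: at line 1 remove [fnz,kxyot,piy] add [pkpwj] -> 8 lines: sfc cso pkpwj osm dsdvs kojna neciu syssa
Hunk 3: at line 1 remove [pkpwj,osm] add [ljwqu,dfrz] -> 8 lines: sfc cso ljwqu dfrz dsdvs kojna neciu syssa
Hunk 4: at line 1 remove [cso] add [zubb,urubv,bcjv] -> 10 lines: sfc zubb urubv bcjv ljwqu dfrz dsdvs kojna neciu syssa
Hunk 5: at line 2 remove [bcjv,ljwqu,dfrz] add [toe] -> 8 lines: sfc zubb urubv toe dsdvs kojna neciu syssa
Hunk 6: at line 3 remove [toe] add [zsufz] -> 8 lines: sfc zubb urubv zsufz dsdvs kojna neciu syssa
Final line count: 8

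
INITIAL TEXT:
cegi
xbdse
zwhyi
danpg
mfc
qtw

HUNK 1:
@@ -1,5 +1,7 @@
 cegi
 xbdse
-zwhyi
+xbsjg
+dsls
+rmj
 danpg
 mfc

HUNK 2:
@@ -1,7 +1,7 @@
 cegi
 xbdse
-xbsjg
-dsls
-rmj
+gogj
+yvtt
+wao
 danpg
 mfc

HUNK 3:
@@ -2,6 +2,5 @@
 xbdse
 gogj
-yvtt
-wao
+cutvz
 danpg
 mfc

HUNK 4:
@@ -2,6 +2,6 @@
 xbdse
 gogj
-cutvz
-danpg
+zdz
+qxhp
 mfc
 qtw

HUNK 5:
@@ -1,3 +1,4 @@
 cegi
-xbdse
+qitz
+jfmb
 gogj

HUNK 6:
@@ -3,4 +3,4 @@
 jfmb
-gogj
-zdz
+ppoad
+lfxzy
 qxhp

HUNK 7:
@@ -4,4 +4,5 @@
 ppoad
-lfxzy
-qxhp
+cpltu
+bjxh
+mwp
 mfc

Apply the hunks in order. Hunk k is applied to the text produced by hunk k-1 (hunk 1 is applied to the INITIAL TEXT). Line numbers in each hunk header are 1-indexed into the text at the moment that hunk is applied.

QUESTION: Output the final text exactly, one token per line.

Hunk 1: at line 1 remove [zwhyi] add [xbsjg,dsls,rmj] -> 8 lines: cegi xbdse xbsjg dsls rmj danpg mfc qtw
Hunk 2: at line 1 remove [xbsjg,dsls,rmj] add [gogj,yvtt,wao] -> 8 lines: cegi xbdse gogj yvtt wao danpg mfc qtw
Hunk 3: at line 2 remove [yvtt,wao] add [cutvz] -> 7 lines: cegi xbdse gogj cutvz danpg mfc qtw
Hunk 4: at line 2 remove [cutvz,danpg] add [zdz,qxhp] -> 7 lines: cegi xbdse gogj zdz qxhp mfc qtw
Hunk 5: at line 1 remove [xbdse] add [qitz,jfmb] -> 8 lines: cegi qitz jfmb gogj zdz qxhp mfc qtw
Hunk 6: at line 3 remove [gogj,zdz] add [ppoad,lfxzy] -> 8 lines: cegi qitz jfmb ppoad lfxzy qxhp mfc qtw
Hunk 7: at line 4 remove [lfxzy,qxhp] add [cpltu,bjxh,mwp] -> 9 lines: cegi qitz jfmb ppoad cpltu bjxh mwp mfc qtw

Answer: cegi
qitz
jfmb
ppoad
cpltu
bjxh
mwp
mfc
qtw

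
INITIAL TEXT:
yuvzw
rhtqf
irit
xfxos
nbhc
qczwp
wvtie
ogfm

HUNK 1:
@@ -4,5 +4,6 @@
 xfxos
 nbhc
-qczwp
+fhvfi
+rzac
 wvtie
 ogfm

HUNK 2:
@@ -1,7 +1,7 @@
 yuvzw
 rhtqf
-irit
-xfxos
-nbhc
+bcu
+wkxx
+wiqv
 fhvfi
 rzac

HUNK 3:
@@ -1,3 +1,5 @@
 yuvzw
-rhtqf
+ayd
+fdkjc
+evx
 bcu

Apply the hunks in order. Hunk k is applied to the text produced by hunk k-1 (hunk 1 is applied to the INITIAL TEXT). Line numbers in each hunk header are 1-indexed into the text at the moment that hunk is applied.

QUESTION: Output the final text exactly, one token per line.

Hunk 1: at line 4 remove [qczwp] add [fhvfi,rzac] -> 9 lines: yuvzw rhtqf irit xfxos nbhc fhvfi rzac wvtie ogfm
Hunk 2: at line 1 remove [irit,xfxos,nbhc] add [bcu,wkxx,wiqv] -> 9 lines: yuvzw rhtqf bcu wkxx wiqv fhvfi rzac wvtie ogfm
Hunk 3: at line 1 remove [rhtqf] add [ayd,fdkjc,evx] -> 11 lines: yuvzw ayd fdkjc evx bcu wkxx wiqv fhvfi rzac wvtie ogfm

Answer: yuvzw
ayd
fdkjc
evx
bcu
wkxx
wiqv
fhvfi
rzac
wvtie
ogfm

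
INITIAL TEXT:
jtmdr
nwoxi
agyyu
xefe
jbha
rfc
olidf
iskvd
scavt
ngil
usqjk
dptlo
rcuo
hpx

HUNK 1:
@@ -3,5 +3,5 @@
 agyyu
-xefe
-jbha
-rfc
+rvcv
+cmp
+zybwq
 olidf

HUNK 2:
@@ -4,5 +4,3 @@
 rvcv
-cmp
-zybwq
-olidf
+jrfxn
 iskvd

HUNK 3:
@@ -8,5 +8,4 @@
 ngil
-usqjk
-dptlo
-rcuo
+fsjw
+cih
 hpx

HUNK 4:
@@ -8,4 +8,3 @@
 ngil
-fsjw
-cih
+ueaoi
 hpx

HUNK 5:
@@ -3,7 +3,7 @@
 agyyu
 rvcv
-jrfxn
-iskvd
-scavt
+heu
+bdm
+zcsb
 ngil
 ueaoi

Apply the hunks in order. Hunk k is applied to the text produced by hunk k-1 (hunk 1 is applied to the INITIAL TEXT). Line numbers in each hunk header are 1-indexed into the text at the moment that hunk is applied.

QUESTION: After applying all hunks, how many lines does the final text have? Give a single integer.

Hunk 1: at line 3 remove [xefe,jbha,rfc] add [rvcv,cmp,zybwq] -> 14 lines: jtmdr nwoxi agyyu rvcv cmp zybwq olidf iskvd scavt ngil usqjk dptlo rcuo hpx
Hunk 2: at line 4 remove [cmp,zybwq,olidf] add [jrfxn] -> 12 lines: jtmdr nwoxi agyyu rvcv jrfxn iskvd scavt ngil usqjk dptlo rcuo hpx
Hunk 3: at line 8 remove [usqjk,dptlo,rcuo] add [fsjw,cih] -> 11 lines: jtmdr nwoxi agyyu rvcv jrfxn iskvd scavt ngil fsjw cih hpx
Hunk 4: at line 8 remove [fsjw,cih] add [ueaoi] -> 10 lines: jtmdr nwoxi agyyu rvcv jrfxn iskvd scavt ngil ueaoi hpx
Hunk 5: at line 3 remove [jrfxn,iskvd,scavt] add [heu,bdm,zcsb] -> 10 lines: jtmdr nwoxi agyyu rvcv heu bdm zcsb ngil ueaoi hpx
Final line count: 10

Answer: 10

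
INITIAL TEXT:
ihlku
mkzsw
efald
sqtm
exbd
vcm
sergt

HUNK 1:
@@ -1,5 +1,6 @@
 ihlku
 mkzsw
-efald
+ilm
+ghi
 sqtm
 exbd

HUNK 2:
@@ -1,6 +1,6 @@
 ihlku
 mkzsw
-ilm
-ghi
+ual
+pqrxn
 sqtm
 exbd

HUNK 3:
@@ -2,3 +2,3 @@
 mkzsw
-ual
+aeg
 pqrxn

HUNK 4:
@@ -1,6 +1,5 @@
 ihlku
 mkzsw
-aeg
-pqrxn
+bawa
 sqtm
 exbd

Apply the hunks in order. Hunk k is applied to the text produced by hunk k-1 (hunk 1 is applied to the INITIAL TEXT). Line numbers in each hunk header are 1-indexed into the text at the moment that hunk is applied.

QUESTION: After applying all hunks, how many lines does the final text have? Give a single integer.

Answer: 7

Derivation:
Hunk 1: at line 1 remove [efald] add [ilm,ghi] -> 8 lines: ihlku mkzsw ilm ghi sqtm exbd vcm sergt
Hunk 2: at line 1 remove [ilm,ghi] add [ual,pqrxn] -> 8 lines: ihlku mkzsw ual pqrxn sqtm exbd vcm sergt
Hunk 3: at line 2 remove [ual] add [aeg] -> 8 lines: ihlku mkzsw aeg pqrxn sqtm exbd vcm sergt
Hunk 4: at line 1 remove [aeg,pqrxn] add [bawa] -> 7 lines: ihlku mkzsw bawa sqtm exbd vcm sergt
Final line count: 7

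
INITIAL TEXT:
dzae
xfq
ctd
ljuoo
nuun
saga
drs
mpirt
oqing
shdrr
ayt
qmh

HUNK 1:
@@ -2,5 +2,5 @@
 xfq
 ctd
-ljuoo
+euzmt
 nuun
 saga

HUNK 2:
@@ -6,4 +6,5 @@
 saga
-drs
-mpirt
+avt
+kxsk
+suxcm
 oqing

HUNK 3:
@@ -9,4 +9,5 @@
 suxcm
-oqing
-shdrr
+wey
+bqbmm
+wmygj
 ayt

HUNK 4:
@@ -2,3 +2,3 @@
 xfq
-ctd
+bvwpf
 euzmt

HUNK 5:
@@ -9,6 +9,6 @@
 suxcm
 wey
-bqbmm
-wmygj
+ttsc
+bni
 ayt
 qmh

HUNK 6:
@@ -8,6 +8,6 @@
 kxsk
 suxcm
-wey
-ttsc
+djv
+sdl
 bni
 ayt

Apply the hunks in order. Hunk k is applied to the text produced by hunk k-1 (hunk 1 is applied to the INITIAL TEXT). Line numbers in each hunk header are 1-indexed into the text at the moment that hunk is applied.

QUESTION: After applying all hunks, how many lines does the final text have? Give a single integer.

Answer: 14

Derivation:
Hunk 1: at line 2 remove [ljuoo] add [euzmt] -> 12 lines: dzae xfq ctd euzmt nuun saga drs mpirt oqing shdrr ayt qmh
Hunk 2: at line 6 remove [drs,mpirt] add [avt,kxsk,suxcm] -> 13 lines: dzae xfq ctd euzmt nuun saga avt kxsk suxcm oqing shdrr ayt qmh
Hunk 3: at line 9 remove [oqing,shdrr] add [wey,bqbmm,wmygj] -> 14 lines: dzae xfq ctd euzmt nuun saga avt kxsk suxcm wey bqbmm wmygj ayt qmh
Hunk 4: at line 2 remove [ctd] add [bvwpf] -> 14 lines: dzae xfq bvwpf euzmt nuun saga avt kxsk suxcm wey bqbmm wmygj ayt qmh
Hunk 5: at line 9 remove [bqbmm,wmygj] add [ttsc,bni] -> 14 lines: dzae xfq bvwpf euzmt nuun saga avt kxsk suxcm wey ttsc bni ayt qmh
Hunk 6: at line 8 remove [wey,ttsc] add [djv,sdl] -> 14 lines: dzae xfq bvwpf euzmt nuun saga avt kxsk suxcm djv sdl bni ayt qmh
Final line count: 14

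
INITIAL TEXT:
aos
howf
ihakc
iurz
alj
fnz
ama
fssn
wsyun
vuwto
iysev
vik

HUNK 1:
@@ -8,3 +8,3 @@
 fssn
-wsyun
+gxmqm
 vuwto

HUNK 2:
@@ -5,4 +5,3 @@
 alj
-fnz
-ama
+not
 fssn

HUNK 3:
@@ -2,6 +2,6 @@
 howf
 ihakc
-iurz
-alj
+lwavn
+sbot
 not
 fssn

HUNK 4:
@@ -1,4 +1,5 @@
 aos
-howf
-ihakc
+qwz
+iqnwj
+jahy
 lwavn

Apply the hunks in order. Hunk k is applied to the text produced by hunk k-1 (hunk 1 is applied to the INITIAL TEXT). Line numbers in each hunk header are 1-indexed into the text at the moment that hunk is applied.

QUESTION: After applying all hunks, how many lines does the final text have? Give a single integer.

Hunk 1: at line 8 remove [wsyun] add [gxmqm] -> 12 lines: aos howf ihakc iurz alj fnz ama fssn gxmqm vuwto iysev vik
Hunk 2: at line 5 remove [fnz,ama] add [not] -> 11 lines: aos howf ihakc iurz alj not fssn gxmqm vuwto iysev vik
Hunk 3: at line 2 remove [iurz,alj] add [lwavn,sbot] -> 11 lines: aos howf ihakc lwavn sbot not fssn gxmqm vuwto iysev vik
Hunk 4: at line 1 remove [howf,ihakc] add [qwz,iqnwj,jahy] -> 12 lines: aos qwz iqnwj jahy lwavn sbot not fssn gxmqm vuwto iysev vik
Final line count: 12

Answer: 12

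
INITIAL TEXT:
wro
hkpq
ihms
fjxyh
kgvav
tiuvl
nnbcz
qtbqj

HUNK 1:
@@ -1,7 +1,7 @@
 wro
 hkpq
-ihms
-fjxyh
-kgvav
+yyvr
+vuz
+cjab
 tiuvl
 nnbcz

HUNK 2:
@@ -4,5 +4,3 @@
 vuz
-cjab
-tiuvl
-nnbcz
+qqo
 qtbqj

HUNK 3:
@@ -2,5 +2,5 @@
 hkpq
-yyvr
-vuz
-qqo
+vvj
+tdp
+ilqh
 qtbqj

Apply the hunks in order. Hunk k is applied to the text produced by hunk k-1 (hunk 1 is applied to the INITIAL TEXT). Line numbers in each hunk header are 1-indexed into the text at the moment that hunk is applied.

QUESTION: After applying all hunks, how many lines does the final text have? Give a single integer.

Answer: 6

Derivation:
Hunk 1: at line 1 remove [ihms,fjxyh,kgvav] add [yyvr,vuz,cjab] -> 8 lines: wro hkpq yyvr vuz cjab tiuvl nnbcz qtbqj
Hunk 2: at line 4 remove [cjab,tiuvl,nnbcz] add [qqo] -> 6 lines: wro hkpq yyvr vuz qqo qtbqj
Hunk 3: at line 2 remove [yyvr,vuz,qqo] add [vvj,tdp,ilqh] -> 6 lines: wro hkpq vvj tdp ilqh qtbqj
Final line count: 6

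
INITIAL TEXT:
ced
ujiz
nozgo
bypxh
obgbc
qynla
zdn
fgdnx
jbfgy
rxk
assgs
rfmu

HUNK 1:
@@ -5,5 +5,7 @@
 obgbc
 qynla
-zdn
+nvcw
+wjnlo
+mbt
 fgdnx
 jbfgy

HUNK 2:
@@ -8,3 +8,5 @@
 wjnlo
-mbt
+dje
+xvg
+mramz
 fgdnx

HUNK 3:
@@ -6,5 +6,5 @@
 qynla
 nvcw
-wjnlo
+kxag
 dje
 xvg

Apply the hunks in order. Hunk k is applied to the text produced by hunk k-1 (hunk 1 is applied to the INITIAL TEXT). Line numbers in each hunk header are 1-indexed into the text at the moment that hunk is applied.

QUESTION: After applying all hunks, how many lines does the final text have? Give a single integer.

Hunk 1: at line 5 remove [zdn] add [nvcw,wjnlo,mbt] -> 14 lines: ced ujiz nozgo bypxh obgbc qynla nvcw wjnlo mbt fgdnx jbfgy rxk assgs rfmu
Hunk 2: at line 8 remove [mbt] add [dje,xvg,mramz] -> 16 lines: ced ujiz nozgo bypxh obgbc qynla nvcw wjnlo dje xvg mramz fgdnx jbfgy rxk assgs rfmu
Hunk 3: at line 6 remove [wjnlo] add [kxag] -> 16 lines: ced ujiz nozgo bypxh obgbc qynla nvcw kxag dje xvg mramz fgdnx jbfgy rxk assgs rfmu
Final line count: 16

Answer: 16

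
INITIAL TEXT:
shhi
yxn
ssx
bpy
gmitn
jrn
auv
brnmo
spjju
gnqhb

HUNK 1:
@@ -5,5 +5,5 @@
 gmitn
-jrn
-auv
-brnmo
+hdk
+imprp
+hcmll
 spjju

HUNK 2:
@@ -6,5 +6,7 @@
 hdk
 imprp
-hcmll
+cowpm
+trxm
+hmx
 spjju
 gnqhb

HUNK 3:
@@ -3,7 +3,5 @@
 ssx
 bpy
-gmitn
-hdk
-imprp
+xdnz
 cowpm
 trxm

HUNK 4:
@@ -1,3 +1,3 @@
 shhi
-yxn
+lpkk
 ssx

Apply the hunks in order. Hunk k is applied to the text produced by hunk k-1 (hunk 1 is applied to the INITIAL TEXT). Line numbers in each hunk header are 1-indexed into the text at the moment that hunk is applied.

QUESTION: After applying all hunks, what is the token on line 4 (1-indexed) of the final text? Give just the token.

Hunk 1: at line 5 remove [jrn,auv,brnmo] add [hdk,imprp,hcmll] -> 10 lines: shhi yxn ssx bpy gmitn hdk imprp hcmll spjju gnqhb
Hunk 2: at line 6 remove [hcmll] add [cowpm,trxm,hmx] -> 12 lines: shhi yxn ssx bpy gmitn hdk imprp cowpm trxm hmx spjju gnqhb
Hunk 3: at line 3 remove [gmitn,hdk,imprp] add [xdnz] -> 10 lines: shhi yxn ssx bpy xdnz cowpm trxm hmx spjju gnqhb
Hunk 4: at line 1 remove [yxn] add [lpkk] -> 10 lines: shhi lpkk ssx bpy xdnz cowpm trxm hmx spjju gnqhb
Final line 4: bpy

Answer: bpy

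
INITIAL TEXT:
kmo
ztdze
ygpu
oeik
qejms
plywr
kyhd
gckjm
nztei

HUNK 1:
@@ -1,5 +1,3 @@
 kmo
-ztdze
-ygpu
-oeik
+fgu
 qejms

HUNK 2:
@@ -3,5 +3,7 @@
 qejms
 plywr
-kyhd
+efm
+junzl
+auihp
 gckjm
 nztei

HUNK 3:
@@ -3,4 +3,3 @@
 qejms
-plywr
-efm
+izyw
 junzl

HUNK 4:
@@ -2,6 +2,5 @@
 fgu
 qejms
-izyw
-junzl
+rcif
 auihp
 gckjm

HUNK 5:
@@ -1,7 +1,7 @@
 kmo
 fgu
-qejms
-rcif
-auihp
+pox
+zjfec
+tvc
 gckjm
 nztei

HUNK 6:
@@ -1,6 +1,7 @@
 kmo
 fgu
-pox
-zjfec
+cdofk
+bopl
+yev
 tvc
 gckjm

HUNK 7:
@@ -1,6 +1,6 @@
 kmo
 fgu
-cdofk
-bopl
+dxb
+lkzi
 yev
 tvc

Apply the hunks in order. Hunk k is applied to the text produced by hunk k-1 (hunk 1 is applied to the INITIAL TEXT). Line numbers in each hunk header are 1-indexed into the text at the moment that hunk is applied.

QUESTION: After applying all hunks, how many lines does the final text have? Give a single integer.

Answer: 8

Derivation:
Hunk 1: at line 1 remove [ztdze,ygpu,oeik] add [fgu] -> 7 lines: kmo fgu qejms plywr kyhd gckjm nztei
Hunk 2: at line 3 remove [kyhd] add [efm,junzl,auihp] -> 9 lines: kmo fgu qejms plywr efm junzl auihp gckjm nztei
Hunk 3: at line 3 remove [plywr,efm] add [izyw] -> 8 lines: kmo fgu qejms izyw junzl auihp gckjm nztei
Hunk 4: at line 2 remove [izyw,junzl] add [rcif] -> 7 lines: kmo fgu qejms rcif auihp gckjm nztei
Hunk 5: at line 1 remove [qejms,rcif,auihp] add [pox,zjfec,tvc] -> 7 lines: kmo fgu pox zjfec tvc gckjm nztei
Hunk 6: at line 1 remove [pox,zjfec] add [cdofk,bopl,yev] -> 8 lines: kmo fgu cdofk bopl yev tvc gckjm nztei
Hunk 7: at line 1 remove [cdofk,bopl] add [dxb,lkzi] -> 8 lines: kmo fgu dxb lkzi yev tvc gckjm nztei
Final line count: 8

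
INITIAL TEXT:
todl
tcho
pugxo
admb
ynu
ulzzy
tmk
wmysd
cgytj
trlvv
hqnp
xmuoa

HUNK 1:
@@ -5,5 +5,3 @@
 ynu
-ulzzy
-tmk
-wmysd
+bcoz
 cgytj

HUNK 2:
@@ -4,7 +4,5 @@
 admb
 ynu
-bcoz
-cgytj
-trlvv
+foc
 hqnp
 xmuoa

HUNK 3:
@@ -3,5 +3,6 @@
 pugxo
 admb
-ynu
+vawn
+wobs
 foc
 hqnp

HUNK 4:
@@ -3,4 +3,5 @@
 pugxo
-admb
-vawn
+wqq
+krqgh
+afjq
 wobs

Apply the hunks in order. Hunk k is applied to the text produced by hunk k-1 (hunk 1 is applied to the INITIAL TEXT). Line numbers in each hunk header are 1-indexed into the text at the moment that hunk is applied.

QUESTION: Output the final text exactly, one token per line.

Hunk 1: at line 5 remove [ulzzy,tmk,wmysd] add [bcoz] -> 10 lines: todl tcho pugxo admb ynu bcoz cgytj trlvv hqnp xmuoa
Hunk 2: at line 4 remove [bcoz,cgytj,trlvv] add [foc] -> 8 lines: todl tcho pugxo admb ynu foc hqnp xmuoa
Hunk 3: at line 3 remove [ynu] add [vawn,wobs] -> 9 lines: todl tcho pugxo admb vawn wobs foc hqnp xmuoa
Hunk 4: at line 3 remove [admb,vawn] add [wqq,krqgh,afjq] -> 10 lines: todl tcho pugxo wqq krqgh afjq wobs foc hqnp xmuoa

Answer: todl
tcho
pugxo
wqq
krqgh
afjq
wobs
foc
hqnp
xmuoa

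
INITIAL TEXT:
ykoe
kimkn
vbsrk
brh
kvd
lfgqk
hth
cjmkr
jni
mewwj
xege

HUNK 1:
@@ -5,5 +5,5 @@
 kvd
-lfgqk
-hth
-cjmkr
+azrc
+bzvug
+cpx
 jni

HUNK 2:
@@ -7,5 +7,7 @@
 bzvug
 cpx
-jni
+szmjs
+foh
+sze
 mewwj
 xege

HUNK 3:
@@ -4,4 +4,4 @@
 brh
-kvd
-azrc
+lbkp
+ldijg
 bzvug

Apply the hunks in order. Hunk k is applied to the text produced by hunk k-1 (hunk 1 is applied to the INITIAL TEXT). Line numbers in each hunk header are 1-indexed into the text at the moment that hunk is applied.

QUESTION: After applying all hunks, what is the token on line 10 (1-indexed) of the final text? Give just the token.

Answer: foh

Derivation:
Hunk 1: at line 5 remove [lfgqk,hth,cjmkr] add [azrc,bzvug,cpx] -> 11 lines: ykoe kimkn vbsrk brh kvd azrc bzvug cpx jni mewwj xege
Hunk 2: at line 7 remove [jni] add [szmjs,foh,sze] -> 13 lines: ykoe kimkn vbsrk brh kvd azrc bzvug cpx szmjs foh sze mewwj xege
Hunk 3: at line 4 remove [kvd,azrc] add [lbkp,ldijg] -> 13 lines: ykoe kimkn vbsrk brh lbkp ldijg bzvug cpx szmjs foh sze mewwj xege
Final line 10: foh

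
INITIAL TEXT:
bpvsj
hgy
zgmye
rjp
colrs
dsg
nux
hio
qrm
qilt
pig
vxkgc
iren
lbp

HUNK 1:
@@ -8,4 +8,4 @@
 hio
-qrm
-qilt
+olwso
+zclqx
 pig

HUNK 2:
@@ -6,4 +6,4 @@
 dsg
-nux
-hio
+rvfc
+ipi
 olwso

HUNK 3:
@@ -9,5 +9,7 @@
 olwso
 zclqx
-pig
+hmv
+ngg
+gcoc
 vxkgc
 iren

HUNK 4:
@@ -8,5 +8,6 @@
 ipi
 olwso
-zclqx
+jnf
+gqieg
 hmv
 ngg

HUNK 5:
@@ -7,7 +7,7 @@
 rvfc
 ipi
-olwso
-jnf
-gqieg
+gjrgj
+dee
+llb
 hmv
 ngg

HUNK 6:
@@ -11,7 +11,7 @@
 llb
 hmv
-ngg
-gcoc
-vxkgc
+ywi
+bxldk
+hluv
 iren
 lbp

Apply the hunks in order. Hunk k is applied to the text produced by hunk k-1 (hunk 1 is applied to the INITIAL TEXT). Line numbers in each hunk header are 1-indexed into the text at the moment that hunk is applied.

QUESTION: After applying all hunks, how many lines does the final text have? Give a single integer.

Hunk 1: at line 8 remove [qrm,qilt] add [olwso,zclqx] -> 14 lines: bpvsj hgy zgmye rjp colrs dsg nux hio olwso zclqx pig vxkgc iren lbp
Hunk 2: at line 6 remove [nux,hio] add [rvfc,ipi] -> 14 lines: bpvsj hgy zgmye rjp colrs dsg rvfc ipi olwso zclqx pig vxkgc iren lbp
Hunk 3: at line 9 remove [pig] add [hmv,ngg,gcoc] -> 16 lines: bpvsj hgy zgmye rjp colrs dsg rvfc ipi olwso zclqx hmv ngg gcoc vxkgc iren lbp
Hunk 4: at line 8 remove [zclqx] add [jnf,gqieg] -> 17 lines: bpvsj hgy zgmye rjp colrs dsg rvfc ipi olwso jnf gqieg hmv ngg gcoc vxkgc iren lbp
Hunk 5: at line 7 remove [olwso,jnf,gqieg] add [gjrgj,dee,llb] -> 17 lines: bpvsj hgy zgmye rjp colrs dsg rvfc ipi gjrgj dee llb hmv ngg gcoc vxkgc iren lbp
Hunk 6: at line 11 remove [ngg,gcoc,vxkgc] add [ywi,bxldk,hluv] -> 17 lines: bpvsj hgy zgmye rjp colrs dsg rvfc ipi gjrgj dee llb hmv ywi bxldk hluv iren lbp
Final line count: 17

Answer: 17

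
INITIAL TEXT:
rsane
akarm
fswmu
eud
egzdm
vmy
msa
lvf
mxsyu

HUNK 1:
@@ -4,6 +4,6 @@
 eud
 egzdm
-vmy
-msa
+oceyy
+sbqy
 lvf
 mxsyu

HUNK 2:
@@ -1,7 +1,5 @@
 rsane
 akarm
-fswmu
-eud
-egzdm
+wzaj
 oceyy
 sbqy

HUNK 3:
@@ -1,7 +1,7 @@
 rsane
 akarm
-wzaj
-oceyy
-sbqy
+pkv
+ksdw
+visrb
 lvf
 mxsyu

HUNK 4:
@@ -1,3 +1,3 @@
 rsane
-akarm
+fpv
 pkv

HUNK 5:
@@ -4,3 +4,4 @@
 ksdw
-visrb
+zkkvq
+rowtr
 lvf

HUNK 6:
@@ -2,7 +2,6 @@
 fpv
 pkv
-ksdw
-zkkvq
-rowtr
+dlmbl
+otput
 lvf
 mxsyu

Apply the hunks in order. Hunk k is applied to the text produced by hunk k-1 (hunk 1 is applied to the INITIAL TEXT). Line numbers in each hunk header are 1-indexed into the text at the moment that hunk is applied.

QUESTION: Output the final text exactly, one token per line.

Answer: rsane
fpv
pkv
dlmbl
otput
lvf
mxsyu

Derivation:
Hunk 1: at line 4 remove [vmy,msa] add [oceyy,sbqy] -> 9 lines: rsane akarm fswmu eud egzdm oceyy sbqy lvf mxsyu
Hunk 2: at line 1 remove [fswmu,eud,egzdm] add [wzaj] -> 7 lines: rsane akarm wzaj oceyy sbqy lvf mxsyu
Hunk 3: at line 1 remove [wzaj,oceyy,sbqy] add [pkv,ksdw,visrb] -> 7 lines: rsane akarm pkv ksdw visrb lvf mxsyu
Hunk 4: at line 1 remove [akarm] add [fpv] -> 7 lines: rsane fpv pkv ksdw visrb lvf mxsyu
Hunk 5: at line 4 remove [visrb] add [zkkvq,rowtr] -> 8 lines: rsane fpv pkv ksdw zkkvq rowtr lvf mxsyu
Hunk 6: at line 2 remove [ksdw,zkkvq,rowtr] add [dlmbl,otput] -> 7 lines: rsane fpv pkv dlmbl otput lvf mxsyu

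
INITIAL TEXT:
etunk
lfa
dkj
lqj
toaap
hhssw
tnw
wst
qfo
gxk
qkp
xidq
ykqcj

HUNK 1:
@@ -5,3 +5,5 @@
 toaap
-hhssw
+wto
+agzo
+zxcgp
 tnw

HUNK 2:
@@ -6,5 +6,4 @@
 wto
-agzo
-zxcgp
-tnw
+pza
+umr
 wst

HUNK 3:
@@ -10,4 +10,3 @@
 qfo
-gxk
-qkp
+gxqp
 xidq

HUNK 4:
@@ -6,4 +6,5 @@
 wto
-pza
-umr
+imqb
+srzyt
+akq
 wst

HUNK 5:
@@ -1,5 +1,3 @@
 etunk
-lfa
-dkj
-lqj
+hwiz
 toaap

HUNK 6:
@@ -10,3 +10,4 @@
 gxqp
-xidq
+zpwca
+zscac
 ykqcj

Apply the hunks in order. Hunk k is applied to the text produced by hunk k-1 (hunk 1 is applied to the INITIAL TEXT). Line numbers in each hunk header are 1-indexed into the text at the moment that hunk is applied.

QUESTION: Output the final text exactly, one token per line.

Answer: etunk
hwiz
toaap
wto
imqb
srzyt
akq
wst
qfo
gxqp
zpwca
zscac
ykqcj

Derivation:
Hunk 1: at line 5 remove [hhssw] add [wto,agzo,zxcgp] -> 15 lines: etunk lfa dkj lqj toaap wto agzo zxcgp tnw wst qfo gxk qkp xidq ykqcj
Hunk 2: at line 6 remove [agzo,zxcgp,tnw] add [pza,umr] -> 14 lines: etunk lfa dkj lqj toaap wto pza umr wst qfo gxk qkp xidq ykqcj
Hunk 3: at line 10 remove [gxk,qkp] add [gxqp] -> 13 lines: etunk lfa dkj lqj toaap wto pza umr wst qfo gxqp xidq ykqcj
Hunk 4: at line 6 remove [pza,umr] add [imqb,srzyt,akq] -> 14 lines: etunk lfa dkj lqj toaap wto imqb srzyt akq wst qfo gxqp xidq ykqcj
Hunk 5: at line 1 remove [lfa,dkj,lqj] add [hwiz] -> 12 lines: etunk hwiz toaap wto imqb srzyt akq wst qfo gxqp xidq ykqcj
Hunk 6: at line 10 remove [xidq] add [zpwca,zscac] -> 13 lines: etunk hwiz toaap wto imqb srzyt akq wst qfo gxqp zpwca zscac ykqcj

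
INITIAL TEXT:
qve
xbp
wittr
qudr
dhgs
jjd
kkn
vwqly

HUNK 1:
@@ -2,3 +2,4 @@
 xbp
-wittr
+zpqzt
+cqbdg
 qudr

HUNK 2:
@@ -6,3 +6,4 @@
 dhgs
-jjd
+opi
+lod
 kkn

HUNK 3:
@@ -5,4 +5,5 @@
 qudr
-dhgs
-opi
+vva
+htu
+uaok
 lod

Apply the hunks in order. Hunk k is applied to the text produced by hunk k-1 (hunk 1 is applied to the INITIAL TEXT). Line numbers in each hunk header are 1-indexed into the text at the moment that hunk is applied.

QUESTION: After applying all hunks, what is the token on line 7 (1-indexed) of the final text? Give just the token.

Answer: htu

Derivation:
Hunk 1: at line 2 remove [wittr] add [zpqzt,cqbdg] -> 9 lines: qve xbp zpqzt cqbdg qudr dhgs jjd kkn vwqly
Hunk 2: at line 6 remove [jjd] add [opi,lod] -> 10 lines: qve xbp zpqzt cqbdg qudr dhgs opi lod kkn vwqly
Hunk 3: at line 5 remove [dhgs,opi] add [vva,htu,uaok] -> 11 lines: qve xbp zpqzt cqbdg qudr vva htu uaok lod kkn vwqly
Final line 7: htu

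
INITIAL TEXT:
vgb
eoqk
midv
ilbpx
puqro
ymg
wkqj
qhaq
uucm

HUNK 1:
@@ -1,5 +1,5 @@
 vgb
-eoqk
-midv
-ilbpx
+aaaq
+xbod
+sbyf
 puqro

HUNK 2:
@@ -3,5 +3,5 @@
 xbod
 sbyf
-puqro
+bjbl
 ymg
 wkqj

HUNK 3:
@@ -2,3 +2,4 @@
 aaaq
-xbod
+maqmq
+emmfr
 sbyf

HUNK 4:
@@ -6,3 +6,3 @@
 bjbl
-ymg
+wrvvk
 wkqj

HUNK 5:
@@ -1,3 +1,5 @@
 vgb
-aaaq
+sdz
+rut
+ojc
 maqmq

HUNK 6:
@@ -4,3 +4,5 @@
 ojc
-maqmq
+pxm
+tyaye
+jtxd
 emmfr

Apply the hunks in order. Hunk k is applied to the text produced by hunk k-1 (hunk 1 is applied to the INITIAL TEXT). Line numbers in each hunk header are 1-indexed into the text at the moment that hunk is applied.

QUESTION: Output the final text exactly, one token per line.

Answer: vgb
sdz
rut
ojc
pxm
tyaye
jtxd
emmfr
sbyf
bjbl
wrvvk
wkqj
qhaq
uucm

Derivation:
Hunk 1: at line 1 remove [eoqk,midv,ilbpx] add [aaaq,xbod,sbyf] -> 9 lines: vgb aaaq xbod sbyf puqro ymg wkqj qhaq uucm
Hunk 2: at line 3 remove [puqro] add [bjbl] -> 9 lines: vgb aaaq xbod sbyf bjbl ymg wkqj qhaq uucm
Hunk 3: at line 2 remove [xbod] add [maqmq,emmfr] -> 10 lines: vgb aaaq maqmq emmfr sbyf bjbl ymg wkqj qhaq uucm
Hunk 4: at line 6 remove [ymg] add [wrvvk] -> 10 lines: vgb aaaq maqmq emmfr sbyf bjbl wrvvk wkqj qhaq uucm
Hunk 5: at line 1 remove [aaaq] add [sdz,rut,ojc] -> 12 lines: vgb sdz rut ojc maqmq emmfr sbyf bjbl wrvvk wkqj qhaq uucm
Hunk 6: at line 4 remove [maqmq] add [pxm,tyaye,jtxd] -> 14 lines: vgb sdz rut ojc pxm tyaye jtxd emmfr sbyf bjbl wrvvk wkqj qhaq uucm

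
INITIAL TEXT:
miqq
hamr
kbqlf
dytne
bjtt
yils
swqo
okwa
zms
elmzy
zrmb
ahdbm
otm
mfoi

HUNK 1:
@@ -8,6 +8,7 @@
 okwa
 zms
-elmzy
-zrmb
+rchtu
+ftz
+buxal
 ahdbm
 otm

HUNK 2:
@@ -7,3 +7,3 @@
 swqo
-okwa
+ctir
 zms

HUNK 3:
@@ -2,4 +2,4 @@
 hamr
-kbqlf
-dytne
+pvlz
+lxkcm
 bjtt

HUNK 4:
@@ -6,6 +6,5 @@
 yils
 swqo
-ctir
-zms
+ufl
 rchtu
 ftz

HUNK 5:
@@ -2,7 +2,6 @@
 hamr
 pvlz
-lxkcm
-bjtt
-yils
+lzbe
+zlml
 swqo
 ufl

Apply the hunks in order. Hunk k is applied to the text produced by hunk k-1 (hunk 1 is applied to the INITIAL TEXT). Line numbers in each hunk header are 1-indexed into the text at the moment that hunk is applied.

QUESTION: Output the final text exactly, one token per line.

Hunk 1: at line 8 remove [elmzy,zrmb] add [rchtu,ftz,buxal] -> 15 lines: miqq hamr kbqlf dytne bjtt yils swqo okwa zms rchtu ftz buxal ahdbm otm mfoi
Hunk 2: at line 7 remove [okwa] add [ctir] -> 15 lines: miqq hamr kbqlf dytne bjtt yils swqo ctir zms rchtu ftz buxal ahdbm otm mfoi
Hunk 3: at line 2 remove [kbqlf,dytne] add [pvlz,lxkcm] -> 15 lines: miqq hamr pvlz lxkcm bjtt yils swqo ctir zms rchtu ftz buxal ahdbm otm mfoi
Hunk 4: at line 6 remove [ctir,zms] add [ufl] -> 14 lines: miqq hamr pvlz lxkcm bjtt yils swqo ufl rchtu ftz buxal ahdbm otm mfoi
Hunk 5: at line 2 remove [lxkcm,bjtt,yils] add [lzbe,zlml] -> 13 lines: miqq hamr pvlz lzbe zlml swqo ufl rchtu ftz buxal ahdbm otm mfoi

Answer: miqq
hamr
pvlz
lzbe
zlml
swqo
ufl
rchtu
ftz
buxal
ahdbm
otm
mfoi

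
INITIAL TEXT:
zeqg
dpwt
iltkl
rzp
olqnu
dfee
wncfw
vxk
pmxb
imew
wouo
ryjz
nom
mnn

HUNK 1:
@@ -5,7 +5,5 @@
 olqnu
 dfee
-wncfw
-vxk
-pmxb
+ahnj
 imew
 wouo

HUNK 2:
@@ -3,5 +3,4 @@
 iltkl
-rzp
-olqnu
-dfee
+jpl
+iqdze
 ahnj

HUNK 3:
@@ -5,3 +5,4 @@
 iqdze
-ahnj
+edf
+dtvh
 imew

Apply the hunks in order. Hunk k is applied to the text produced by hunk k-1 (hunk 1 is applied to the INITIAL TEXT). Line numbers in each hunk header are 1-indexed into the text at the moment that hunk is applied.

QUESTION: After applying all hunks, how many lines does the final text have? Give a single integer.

Hunk 1: at line 5 remove [wncfw,vxk,pmxb] add [ahnj] -> 12 lines: zeqg dpwt iltkl rzp olqnu dfee ahnj imew wouo ryjz nom mnn
Hunk 2: at line 3 remove [rzp,olqnu,dfee] add [jpl,iqdze] -> 11 lines: zeqg dpwt iltkl jpl iqdze ahnj imew wouo ryjz nom mnn
Hunk 3: at line 5 remove [ahnj] add [edf,dtvh] -> 12 lines: zeqg dpwt iltkl jpl iqdze edf dtvh imew wouo ryjz nom mnn
Final line count: 12

Answer: 12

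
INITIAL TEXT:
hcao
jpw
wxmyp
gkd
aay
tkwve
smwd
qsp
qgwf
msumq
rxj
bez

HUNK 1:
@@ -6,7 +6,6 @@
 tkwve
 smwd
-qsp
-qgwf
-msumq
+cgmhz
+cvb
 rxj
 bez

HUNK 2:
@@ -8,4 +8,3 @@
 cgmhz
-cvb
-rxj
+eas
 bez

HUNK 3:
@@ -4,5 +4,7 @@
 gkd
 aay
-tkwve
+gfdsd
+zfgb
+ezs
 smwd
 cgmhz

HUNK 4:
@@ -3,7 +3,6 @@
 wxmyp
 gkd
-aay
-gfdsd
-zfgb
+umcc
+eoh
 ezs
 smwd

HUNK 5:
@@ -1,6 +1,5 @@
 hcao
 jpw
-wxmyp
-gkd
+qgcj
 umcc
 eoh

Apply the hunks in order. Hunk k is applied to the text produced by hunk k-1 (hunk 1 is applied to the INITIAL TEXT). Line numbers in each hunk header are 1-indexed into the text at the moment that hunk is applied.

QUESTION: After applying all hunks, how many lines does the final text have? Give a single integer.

Answer: 10

Derivation:
Hunk 1: at line 6 remove [qsp,qgwf,msumq] add [cgmhz,cvb] -> 11 lines: hcao jpw wxmyp gkd aay tkwve smwd cgmhz cvb rxj bez
Hunk 2: at line 8 remove [cvb,rxj] add [eas] -> 10 lines: hcao jpw wxmyp gkd aay tkwve smwd cgmhz eas bez
Hunk 3: at line 4 remove [tkwve] add [gfdsd,zfgb,ezs] -> 12 lines: hcao jpw wxmyp gkd aay gfdsd zfgb ezs smwd cgmhz eas bez
Hunk 4: at line 3 remove [aay,gfdsd,zfgb] add [umcc,eoh] -> 11 lines: hcao jpw wxmyp gkd umcc eoh ezs smwd cgmhz eas bez
Hunk 5: at line 1 remove [wxmyp,gkd] add [qgcj] -> 10 lines: hcao jpw qgcj umcc eoh ezs smwd cgmhz eas bez
Final line count: 10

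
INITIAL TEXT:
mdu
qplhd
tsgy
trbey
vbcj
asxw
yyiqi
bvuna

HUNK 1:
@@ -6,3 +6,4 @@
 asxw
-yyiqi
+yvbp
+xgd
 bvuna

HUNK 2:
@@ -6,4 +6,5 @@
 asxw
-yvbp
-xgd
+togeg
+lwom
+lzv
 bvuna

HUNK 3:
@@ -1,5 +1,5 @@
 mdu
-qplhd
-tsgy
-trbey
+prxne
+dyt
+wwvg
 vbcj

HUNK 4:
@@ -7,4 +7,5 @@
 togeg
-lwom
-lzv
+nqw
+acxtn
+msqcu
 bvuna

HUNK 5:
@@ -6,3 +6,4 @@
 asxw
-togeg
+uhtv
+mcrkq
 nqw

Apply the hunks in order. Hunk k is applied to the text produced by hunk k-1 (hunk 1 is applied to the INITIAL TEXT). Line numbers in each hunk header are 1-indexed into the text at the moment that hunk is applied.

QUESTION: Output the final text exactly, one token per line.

Answer: mdu
prxne
dyt
wwvg
vbcj
asxw
uhtv
mcrkq
nqw
acxtn
msqcu
bvuna

Derivation:
Hunk 1: at line 6 remove [yyiqi] add [yvbp,xgd] -> 9 lines: mdu qplhd tsgy trbey vbcj asxw yvbp xgd bvuna
Hunk 2: at line 6 remove [yvbp,xgd] add [togeg,lwom,lzv] -> 10 lines: mdu qplhd tsgy trbey vbcj asxw togeg lwom lzv bvuna
Hunk 3: at line 1 remove [qplhd,tsgy,trbey] add [prxne,dyt,wwvg] -> 10 lines: mdu prxne dyt wwvg vbcj asxw togeg lwom lzv bvuna
Hunk 4: at line 7 remove [lwom,lzv] add [nqw,acxtn,msqcu] -> 11 lines: mdu prxne dyt wwvg vbcj asxw togeg nqw acxtn msqcu bvuna
Hunk 5: at line 6 remove [togeg] add [uhtv,mcrkq] -> 12 lines: mdu prxne dyt wwvg vbcj asxw uhtv mcrkq nqw acxtn msqcu bvuna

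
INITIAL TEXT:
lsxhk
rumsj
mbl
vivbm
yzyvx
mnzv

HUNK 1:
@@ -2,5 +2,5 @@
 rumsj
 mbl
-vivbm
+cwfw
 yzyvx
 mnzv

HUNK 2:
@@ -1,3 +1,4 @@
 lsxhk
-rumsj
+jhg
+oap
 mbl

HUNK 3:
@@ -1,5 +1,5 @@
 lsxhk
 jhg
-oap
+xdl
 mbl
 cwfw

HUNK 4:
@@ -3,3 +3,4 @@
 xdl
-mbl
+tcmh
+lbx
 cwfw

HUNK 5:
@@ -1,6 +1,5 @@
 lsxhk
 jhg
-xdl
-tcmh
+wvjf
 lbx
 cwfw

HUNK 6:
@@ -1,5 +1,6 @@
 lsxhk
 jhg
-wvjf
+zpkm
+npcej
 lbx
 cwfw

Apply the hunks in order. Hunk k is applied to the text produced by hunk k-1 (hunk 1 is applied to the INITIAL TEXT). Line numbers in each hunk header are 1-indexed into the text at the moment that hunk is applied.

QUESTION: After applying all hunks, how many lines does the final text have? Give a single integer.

Answer: 8

Derivation:
Hunk 1: at line 2 remove [vivbm] add [cwfw] -> 6 lines: lsxhk rumsj mbl cwfw yzyvx mnzv
Hunk 2: at line 1 remove [rumsj] add [jhg,oap] -> 7 lines: lsxhk jhg oap mbl cwfw yzyvx mnzv
Hunk 3: at line 1 remove [oap] add [xdl] -> 7 lines: lsxhk jhg xdl mbl cwfw yzyvx mnzv
Hunk 4: at line 3 remove [mbl] add [tcmh,lbx] -> 8 lines: lsxhk jhg xdl tcmh lbx cwfw yzyvx mnzv
Hunk 5: at line 1 remove [xdl,tcmh] add [wvjf] -> 7 lines: lsxhk jhg wvjf lbx cwfw yzyvx mnzv
Hunk 6: at line 1 remove [wvjf] add [zpkm,npcej] -> 8 lines: lsxhk jhg zpkm npcej lbx cwfw yzyvx mnzv
Final line count: 8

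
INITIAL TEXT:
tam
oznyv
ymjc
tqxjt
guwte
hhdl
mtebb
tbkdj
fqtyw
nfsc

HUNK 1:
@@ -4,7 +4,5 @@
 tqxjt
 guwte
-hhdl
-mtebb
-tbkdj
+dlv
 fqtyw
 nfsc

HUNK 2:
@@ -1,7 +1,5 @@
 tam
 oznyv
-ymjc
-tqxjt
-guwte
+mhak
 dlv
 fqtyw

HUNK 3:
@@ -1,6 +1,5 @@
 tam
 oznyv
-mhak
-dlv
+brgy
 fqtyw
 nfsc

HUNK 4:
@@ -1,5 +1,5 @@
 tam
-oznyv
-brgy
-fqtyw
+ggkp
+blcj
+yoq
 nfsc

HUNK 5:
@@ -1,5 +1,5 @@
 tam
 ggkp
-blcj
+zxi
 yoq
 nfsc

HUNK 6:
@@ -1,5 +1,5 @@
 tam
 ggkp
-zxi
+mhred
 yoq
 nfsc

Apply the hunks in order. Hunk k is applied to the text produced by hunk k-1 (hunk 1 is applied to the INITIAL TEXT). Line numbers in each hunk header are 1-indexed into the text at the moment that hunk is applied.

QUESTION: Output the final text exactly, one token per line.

Answer: tam
ggkp
mhred
yoq
nfsc

Derivation:
Hunk 1: at line 4 remove [hhdl,mtebb,tbkdj] add [dlv] -> 8 lines: tam oznyv ymjc tqxjt guwte dlv fqtyw nfsc
Hunk 2: at line 1 remove [ymjc,tqxjt,guwte] add [mhak] -> 6 lines: tam oznyv mhak dlv fqtyw nfsc
Hunk 3: at line 1 remove [mhak,dlv] add [brgy] -> 5 lines: tam oznyv brgy fqtyw nfsc
Hunk 4: at line 1 remove [oznyv,brgy,fqtyw] add [ggkp,blcj,yoq] -> 5 lines: tam ggkp blcj yoq nfsc
Hunk 5: at line 1 remove [blcj] add [zxi] -> 5 lines: tam ggkp zxi yoq nfsc
Hunk 6: at line 1 remove [zxi] add [mhred] -> 5 lines: tam ggkp mhred yoq nfsc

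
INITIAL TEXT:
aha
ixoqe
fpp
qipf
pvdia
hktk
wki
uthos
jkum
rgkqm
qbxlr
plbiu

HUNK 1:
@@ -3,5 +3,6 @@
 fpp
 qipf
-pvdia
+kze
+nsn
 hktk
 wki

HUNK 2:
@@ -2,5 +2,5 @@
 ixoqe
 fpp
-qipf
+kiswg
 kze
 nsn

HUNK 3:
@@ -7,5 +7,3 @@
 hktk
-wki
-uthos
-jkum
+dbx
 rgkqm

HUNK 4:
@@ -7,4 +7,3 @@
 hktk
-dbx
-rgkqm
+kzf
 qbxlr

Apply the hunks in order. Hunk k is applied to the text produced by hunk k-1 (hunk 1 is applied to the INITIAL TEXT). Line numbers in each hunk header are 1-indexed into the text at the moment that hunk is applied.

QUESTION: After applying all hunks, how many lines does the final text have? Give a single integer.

Answer: 10

Derivation:
Hunk 1: at line 3 remove [pvdia] add [kze,nsn] -> 13 lines: aha ixoqe fpp qipf kze nsn hktk wki uthos jkum rgkqm qbxlr plbiu
Hunk 2: at line 2 remove [qipf] add [kiswg] -> 13 lines: aha ixoqe fpp kiswg kze nsn hktk wki uthos jkum rgkqm qbxlr plbiu
Hunk 3: at line 7 remove [wki,uthos,jkum] add [dbx] -> 11 lines: aha ixoqe fpp kiswg kze nsn hktk dbx rgkqm qbxlr plbiu
Hunk 4: at line 7 remove [dbx,rgkqm] add [kzf] -> 10 lines: aha ixoqe fpp kiswg kze nsn hktk kzf qbxlr plbiu
Final line count: 10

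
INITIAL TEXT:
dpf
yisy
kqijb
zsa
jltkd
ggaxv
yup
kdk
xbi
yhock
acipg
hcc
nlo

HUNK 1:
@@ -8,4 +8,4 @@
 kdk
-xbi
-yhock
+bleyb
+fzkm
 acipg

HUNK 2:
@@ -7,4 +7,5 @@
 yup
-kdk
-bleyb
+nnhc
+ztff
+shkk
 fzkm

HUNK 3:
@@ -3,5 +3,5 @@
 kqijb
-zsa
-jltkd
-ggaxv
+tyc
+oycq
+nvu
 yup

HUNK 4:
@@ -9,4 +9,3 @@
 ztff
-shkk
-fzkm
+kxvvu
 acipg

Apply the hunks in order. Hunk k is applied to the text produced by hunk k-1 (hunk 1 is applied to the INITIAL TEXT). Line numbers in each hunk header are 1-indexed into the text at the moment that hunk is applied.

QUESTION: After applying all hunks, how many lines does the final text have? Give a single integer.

Hunk 1: at line 8 remove [xbi,yhock] add [bleyb,fzkm] -> 13 lines: dpf yisy kqijb zsa jltkd ggaxv yup kdk bleyb fzkm acipg hcc nlo
Hunk 2: at line 7 remove [kdk,bleyb] add [nnhc,ztff,shkk] -> 14 lines: dpf yisy kqijb zsa jltkd ggaxv yup nnhc ztff shkk fzkm acipg hcc nlo
Hunk 3: at line 3 remove [zsa,jltkd,ggaxv] add [tyc,oycq,nvu] -> 14 lines: dpf yisy kqijb tyc oycq nvu yup nnhc ztff shkk fzkm acipg hcc nlo
Hunk 4: at line 9 remove [shkk,fzkm] add [kxvvu] -> 13 lines: dpf yisy kqijb tyc oycq nvu yup nnhc ztff kxvvu acipg hcc nlo
Final line count: 13

Answer: 13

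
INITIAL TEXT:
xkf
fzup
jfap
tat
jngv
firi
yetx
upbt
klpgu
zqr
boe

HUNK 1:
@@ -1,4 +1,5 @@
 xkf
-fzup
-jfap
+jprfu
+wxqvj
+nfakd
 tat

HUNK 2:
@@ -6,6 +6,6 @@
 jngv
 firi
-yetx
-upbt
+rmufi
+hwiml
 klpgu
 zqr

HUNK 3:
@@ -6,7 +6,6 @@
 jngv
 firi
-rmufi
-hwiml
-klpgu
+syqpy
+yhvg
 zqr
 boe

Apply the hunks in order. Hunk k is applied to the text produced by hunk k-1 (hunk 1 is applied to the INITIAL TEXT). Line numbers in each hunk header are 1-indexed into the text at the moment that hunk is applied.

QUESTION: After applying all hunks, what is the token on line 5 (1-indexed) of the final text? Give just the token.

Answer: tat

Derivation:
Hunk 1: at line 1 remove [fzup,jfap] add [jprfu,wxqvj,nfakd] -> 12 lines: xkf jprfu wxqvj nfakd tat jngv firi yetx upbt klpgu zqr boe
Hunk 2: at line 6 remove [yetx,upbt] add [rmufi,hwiml] -> 12 lines: xkf jprfu wxqvj nfakd tat jngv firi rmufi hwiml klpgu zqr boe
Hunk 3: at line 6 remove [rmufi,hwiml,klpgu] add [syqpy,yhvg] -> 11 lines: xkf jprfu wxqvj nfakd tat jngv firi syqpy yhvg zqr boe
Final line 5: tat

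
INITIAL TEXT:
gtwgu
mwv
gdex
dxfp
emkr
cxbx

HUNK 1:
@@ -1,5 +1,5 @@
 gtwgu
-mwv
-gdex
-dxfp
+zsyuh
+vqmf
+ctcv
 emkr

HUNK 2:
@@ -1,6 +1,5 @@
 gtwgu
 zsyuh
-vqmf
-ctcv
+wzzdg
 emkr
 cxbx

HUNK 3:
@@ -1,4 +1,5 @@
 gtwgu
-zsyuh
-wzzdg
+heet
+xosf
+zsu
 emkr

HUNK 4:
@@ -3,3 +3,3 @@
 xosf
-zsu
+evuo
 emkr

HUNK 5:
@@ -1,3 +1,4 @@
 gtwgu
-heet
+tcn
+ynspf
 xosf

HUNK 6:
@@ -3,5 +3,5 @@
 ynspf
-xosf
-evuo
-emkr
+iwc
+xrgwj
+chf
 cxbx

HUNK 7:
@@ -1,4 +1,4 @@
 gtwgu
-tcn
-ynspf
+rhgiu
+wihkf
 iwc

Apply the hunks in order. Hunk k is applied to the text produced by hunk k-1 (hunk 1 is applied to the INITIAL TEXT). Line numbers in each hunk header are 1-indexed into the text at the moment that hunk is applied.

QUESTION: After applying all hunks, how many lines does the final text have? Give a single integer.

Answer: 7

Derivation:
Hunk 1: at line 1 remove [mwv,gdex,dxfp] add [zsyuh,vqmf,ctcv] -> 6 lines: gtwgu zsyuh vqmf ctcv emkr cxbx
Hunk 2: at line 1 remove [vqmf,ctcv] add [wzzdg] -> 5 lines: gtwgu zsyuh wzzdg emkr cxbx
Hunk 3: at line 1 remove [zsyuh,wzzdg] add [heet,xosf,zsu] -> 6 lines: gtwgu heet xosf zsu emkr cxbx
Hunk 4: at line 3 remove [zsu] add [evuo] -> 6 lines: gtwgu heet xosf evuo emkr cxbx
Hunk 5: at line 1 remove [heet] add [tcn,ynspf] -> 7 lines: gtwgu tcn ynspf xosf evuo emkr cxbx
Hunk 6: at line 3 remove [xosf,evuo,emkr] add [iwc,xrgwj,chf] -> 7 lines: gtwgu tcn ynspf iwc xrgwj chf cxbx
Hunk 7: at line 1 remove [tcn,ynspf] add [rhgiu,wihkf] -> 7 lines: gtwgu rhgiu wihkf iwc xrgwj chf cxbx
Final line count: 7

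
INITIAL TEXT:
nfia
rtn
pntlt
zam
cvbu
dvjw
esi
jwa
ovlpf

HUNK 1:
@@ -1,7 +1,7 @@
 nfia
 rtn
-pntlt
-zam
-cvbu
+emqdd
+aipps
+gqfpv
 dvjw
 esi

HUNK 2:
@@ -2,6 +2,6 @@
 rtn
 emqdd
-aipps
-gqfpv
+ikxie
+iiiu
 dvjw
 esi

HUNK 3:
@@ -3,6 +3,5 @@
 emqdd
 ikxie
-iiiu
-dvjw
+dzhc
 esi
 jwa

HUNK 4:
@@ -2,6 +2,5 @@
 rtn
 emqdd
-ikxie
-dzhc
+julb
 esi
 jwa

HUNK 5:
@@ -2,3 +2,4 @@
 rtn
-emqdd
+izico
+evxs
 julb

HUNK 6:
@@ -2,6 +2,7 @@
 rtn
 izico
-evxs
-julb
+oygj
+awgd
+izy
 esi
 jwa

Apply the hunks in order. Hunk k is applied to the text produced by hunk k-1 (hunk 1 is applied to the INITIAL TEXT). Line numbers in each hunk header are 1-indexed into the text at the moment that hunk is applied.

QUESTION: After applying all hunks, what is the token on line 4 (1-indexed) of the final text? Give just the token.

Hunk 1: at line 1 remove [pntlt,zam,cvbu] add [emqdd,aipps,gqfpv] -> 9 lines: nfia rtn emqdd aipps gqfpv dvjw esi jwa ovlpf
Hunk 2: at line 2 remove [aipps,gqfpv] add [ikxie,iiiu] -> 9 lines: nfia rtn emqdd ikxie iiiu dvjw esi jwa ovlpf
Hunk 3: at line 3 remove [iiiu,dvjw] add [dzhc] -> 8 lines: nfia rtn emqdd ikxie dzhc esi jwa ovlpf
Hunk 4: at line 2 remove [ikxie,dzhc] add [julb] -> 7 lines: nfia rtn emqdd julb esi jwa ovlpf
Hunk 5: at line 2 remove [emqdd] add [izico,evxs] -> 8 lines: nfia rtn izico evxs julb esi jwa ovlpf
Hunk 6: at line 2 remove [evxs,julb] add [oygj,awgd,izy] -> 9 lines: nfia rtn izico oygj awgd izy esi jwa ovlpf
Final line 4: oygj

Answer: oygj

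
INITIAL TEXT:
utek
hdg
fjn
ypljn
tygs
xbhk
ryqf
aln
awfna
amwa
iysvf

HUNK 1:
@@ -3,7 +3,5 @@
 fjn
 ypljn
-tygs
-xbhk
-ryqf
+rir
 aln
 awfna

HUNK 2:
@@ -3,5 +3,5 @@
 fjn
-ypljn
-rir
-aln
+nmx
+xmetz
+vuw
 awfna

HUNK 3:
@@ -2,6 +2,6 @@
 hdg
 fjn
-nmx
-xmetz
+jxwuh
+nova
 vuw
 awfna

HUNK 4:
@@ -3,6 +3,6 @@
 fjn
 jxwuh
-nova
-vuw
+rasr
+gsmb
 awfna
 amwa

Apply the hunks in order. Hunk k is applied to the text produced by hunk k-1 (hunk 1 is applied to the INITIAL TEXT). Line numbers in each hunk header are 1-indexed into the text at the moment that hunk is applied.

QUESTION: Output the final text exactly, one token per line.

Hunk 1: at line 3 remove [tygs,xbhk,ryqf] add [rir] -> 9 lines: utek hdg fjn ypljn rir aln awfna amwa iysvf
Hunk 2: at line 3 remove [ypljn,rir,aln] add [nmx,xmetz,vuw] -> 9 lines: utek hdg fjn nmx xmetz vuw awfna amwa iysvf
Hunk 3: at line 2 remove [nmx,xmetz] add [jxwuh,nova] -> 9 lines: utek hdg fjn jxwuh nova vuw awfna amwa iysvf
Hunk 4: at line 3 remove [nova,vuw] add [rasr,gsmb] -> 9 lines: utek hdg fjn jxwuh rasr gsmb awfna amwa iysvf

Answer: utek
hdg
fjn
jxwuh
rasr
gsmb
awfna
amwa
iysvf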